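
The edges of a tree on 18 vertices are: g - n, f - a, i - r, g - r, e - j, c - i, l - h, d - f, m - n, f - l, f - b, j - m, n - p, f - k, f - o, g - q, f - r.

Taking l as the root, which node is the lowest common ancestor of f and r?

Ancestors of f (toward the root): f, l.
Ancestors of r: r, f, l.
The deepest node appearing in both lists is f.

f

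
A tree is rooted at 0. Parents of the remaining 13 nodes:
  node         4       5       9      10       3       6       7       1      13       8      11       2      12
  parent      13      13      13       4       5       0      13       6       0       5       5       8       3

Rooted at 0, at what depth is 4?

0 → 13 → 4 — 2 edges.

2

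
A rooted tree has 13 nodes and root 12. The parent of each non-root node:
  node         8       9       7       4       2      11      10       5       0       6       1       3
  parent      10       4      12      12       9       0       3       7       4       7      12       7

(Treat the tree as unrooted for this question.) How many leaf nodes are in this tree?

The leaves are 1, 2, 5, 6, 8, 11.
That is 6 leaves.

6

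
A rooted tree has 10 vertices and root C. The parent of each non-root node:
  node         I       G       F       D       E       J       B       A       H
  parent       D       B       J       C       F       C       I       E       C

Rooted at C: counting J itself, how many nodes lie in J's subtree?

J's subtree: {J, F, E, A}, size 4.

4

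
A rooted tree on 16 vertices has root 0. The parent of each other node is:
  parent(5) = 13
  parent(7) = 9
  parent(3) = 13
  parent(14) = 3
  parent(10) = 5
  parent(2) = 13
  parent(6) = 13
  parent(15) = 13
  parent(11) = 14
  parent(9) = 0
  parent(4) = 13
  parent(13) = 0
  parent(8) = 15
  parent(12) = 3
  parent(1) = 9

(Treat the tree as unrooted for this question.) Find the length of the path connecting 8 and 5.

Walking from 8: 8 - 15 - 13 - 5. Length 3.

3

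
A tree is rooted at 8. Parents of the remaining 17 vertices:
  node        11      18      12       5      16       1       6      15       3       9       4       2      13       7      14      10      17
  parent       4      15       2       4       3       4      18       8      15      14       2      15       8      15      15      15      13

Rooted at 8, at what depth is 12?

3

8 – 15 – 2 – 12 — 3 edges.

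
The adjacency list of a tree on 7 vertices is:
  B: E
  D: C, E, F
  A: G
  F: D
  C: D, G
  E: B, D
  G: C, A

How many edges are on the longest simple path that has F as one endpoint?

A farthest node from F is A.
The path F – D – C – G – A has 4 edges.

4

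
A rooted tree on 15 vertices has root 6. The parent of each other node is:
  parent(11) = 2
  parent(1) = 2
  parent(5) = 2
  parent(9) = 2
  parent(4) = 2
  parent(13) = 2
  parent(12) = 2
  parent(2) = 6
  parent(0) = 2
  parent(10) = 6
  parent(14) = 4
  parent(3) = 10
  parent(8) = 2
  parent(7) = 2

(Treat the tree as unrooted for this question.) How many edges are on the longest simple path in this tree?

5

BFS from 3 reaches 14 last, at distance 5; BFS from 14 confirms no node is farther.
Path: 3–10–6–2–4–14.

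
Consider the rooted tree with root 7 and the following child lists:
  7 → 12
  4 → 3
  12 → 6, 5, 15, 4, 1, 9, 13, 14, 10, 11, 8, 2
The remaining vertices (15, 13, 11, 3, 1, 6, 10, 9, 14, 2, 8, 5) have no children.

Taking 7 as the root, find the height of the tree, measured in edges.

3

3 sits deepest: 7 – 12 – 4 – 3 — 3 edges from the root.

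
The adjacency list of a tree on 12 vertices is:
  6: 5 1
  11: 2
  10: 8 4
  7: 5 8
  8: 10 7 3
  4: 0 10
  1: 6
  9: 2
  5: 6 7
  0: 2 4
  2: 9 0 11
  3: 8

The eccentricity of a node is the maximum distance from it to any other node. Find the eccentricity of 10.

5

The node farthest from 10 is 1, via 10 – 8 – 7 – 5 – 6 – 1 — 5 edges.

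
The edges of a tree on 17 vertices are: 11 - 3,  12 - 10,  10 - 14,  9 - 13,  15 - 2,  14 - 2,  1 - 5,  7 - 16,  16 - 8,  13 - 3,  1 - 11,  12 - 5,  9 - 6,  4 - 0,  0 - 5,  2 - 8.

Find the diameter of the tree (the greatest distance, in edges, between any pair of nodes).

Starting from 7, a farthest node is 6 at distance 13.
One longest path: 7 – 16 – 8 – 2 – 14 – 10 – 12 – 5 – 1 – 11 – 3 – 13 – 9 – 6.
So the diameter is 13.

13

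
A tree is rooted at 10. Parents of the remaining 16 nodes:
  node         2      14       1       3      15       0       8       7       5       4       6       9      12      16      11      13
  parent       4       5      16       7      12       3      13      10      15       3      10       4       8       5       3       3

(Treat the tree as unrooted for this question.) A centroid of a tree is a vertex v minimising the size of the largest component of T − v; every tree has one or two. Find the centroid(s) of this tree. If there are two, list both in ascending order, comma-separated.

3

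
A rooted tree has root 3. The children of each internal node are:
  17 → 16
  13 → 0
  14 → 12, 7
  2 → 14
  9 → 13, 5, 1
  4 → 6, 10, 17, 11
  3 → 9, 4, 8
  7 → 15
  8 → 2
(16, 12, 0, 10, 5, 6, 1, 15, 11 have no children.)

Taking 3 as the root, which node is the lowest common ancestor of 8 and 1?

Ancestors of 8 (toward the root): 8, 3.
Ancestors of 1: 1, 9, 3.
The deepest node appearing in both lists is 3.

3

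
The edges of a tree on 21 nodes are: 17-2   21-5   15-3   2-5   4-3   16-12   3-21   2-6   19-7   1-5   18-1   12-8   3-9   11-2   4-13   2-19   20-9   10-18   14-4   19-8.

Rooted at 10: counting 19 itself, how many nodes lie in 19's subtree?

5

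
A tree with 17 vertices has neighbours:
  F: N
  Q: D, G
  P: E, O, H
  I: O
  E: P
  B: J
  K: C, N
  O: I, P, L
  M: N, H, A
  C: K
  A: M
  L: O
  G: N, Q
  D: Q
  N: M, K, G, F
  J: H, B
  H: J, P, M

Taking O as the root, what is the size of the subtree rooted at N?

7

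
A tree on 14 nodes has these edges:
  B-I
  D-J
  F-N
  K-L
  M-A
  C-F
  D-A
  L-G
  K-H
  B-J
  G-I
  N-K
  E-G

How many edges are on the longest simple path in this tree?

BFS from C reaches M last, at distance 11; BFS from M confirms no node is farther.
Path: C – F – N – K – L – G – I – B – J – D – A – M.

11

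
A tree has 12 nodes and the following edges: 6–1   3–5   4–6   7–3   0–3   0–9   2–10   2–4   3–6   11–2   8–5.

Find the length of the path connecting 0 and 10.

Walking from 0: 0 – 3 – 6 – 4 – 2 – 10. Length 5.

5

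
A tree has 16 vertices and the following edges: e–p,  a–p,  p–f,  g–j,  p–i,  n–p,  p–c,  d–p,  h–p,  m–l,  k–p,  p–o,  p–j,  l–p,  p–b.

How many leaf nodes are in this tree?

13

Exactly 13 nodes have a single neighbour: a, b, c, d, e, f, g, h, i, k, m, n, o.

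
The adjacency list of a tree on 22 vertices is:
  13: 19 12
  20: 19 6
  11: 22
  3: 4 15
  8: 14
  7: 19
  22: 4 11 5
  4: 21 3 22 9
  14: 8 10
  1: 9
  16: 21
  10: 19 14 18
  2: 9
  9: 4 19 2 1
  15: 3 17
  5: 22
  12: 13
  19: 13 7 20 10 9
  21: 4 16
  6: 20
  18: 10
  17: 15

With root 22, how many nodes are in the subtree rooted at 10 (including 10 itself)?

4

The subtree rooted at 10 contains: 10, 14, 18, 8 — 4 nodes.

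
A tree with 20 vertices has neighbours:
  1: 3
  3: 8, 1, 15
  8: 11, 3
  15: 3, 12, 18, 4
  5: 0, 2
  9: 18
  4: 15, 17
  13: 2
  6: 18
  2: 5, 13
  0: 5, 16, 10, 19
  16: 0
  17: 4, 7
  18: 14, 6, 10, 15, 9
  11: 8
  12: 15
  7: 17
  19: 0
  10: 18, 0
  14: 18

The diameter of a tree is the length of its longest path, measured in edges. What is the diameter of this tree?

9

BFS from 13 reaches 7 last, at distance 9; BFS from 7 confirms no node is farther.
Path: 13 - 2 - 5 - 0 - 10 - 18 - 15 - 4 - 17 - 7.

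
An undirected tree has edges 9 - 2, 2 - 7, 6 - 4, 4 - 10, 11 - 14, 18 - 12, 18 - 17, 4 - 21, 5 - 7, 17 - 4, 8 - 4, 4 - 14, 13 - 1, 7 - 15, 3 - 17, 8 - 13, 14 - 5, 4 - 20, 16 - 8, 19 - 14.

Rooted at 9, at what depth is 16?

9 → 2 → 7 → 5 → 14 → 4 → 8 → 16 — 7 edges.

7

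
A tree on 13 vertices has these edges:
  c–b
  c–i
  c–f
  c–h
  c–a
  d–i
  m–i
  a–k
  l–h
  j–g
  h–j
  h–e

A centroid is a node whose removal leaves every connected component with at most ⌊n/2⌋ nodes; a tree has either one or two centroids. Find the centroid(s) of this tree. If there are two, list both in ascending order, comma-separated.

If c is removed the pieces have sizes 5, 3, 2, 1, 1, all ≤ ⌊13/2⌋ = 6.
Every other node leaves some component of size > 6, so the centroid is unique.

c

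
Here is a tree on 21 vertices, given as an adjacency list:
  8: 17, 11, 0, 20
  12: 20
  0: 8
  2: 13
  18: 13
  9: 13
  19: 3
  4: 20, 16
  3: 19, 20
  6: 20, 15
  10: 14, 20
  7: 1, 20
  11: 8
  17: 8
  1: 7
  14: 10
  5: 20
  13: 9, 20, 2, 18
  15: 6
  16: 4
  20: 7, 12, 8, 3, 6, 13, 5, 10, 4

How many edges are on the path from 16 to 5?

3

Walking from 16: 16 – 4 – 20 – 5. Length 3.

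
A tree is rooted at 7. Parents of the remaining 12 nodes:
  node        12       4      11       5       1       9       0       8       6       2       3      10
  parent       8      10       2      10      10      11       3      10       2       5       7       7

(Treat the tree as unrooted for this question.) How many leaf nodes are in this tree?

Exactly 6 nodes have a single neighbour: 0, 1, 4, 6, 9, 12.

6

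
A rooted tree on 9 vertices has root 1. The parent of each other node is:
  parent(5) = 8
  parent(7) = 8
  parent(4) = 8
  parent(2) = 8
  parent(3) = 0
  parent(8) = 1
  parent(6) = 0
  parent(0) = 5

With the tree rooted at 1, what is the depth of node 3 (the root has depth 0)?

4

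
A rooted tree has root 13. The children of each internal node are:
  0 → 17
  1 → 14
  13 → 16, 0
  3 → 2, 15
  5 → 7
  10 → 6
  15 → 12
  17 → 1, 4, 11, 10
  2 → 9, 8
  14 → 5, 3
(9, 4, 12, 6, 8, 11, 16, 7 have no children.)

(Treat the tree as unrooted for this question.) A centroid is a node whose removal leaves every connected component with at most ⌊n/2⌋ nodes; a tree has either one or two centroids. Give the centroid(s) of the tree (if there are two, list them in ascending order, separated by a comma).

1, 14

Delete 1: the remaining components have sizes 9, 8. Max 9 ≤ 9, so 1 is a centroid.
14 is adjacent to 1 and is also a centroid (the largest component after removing it is likewise 9).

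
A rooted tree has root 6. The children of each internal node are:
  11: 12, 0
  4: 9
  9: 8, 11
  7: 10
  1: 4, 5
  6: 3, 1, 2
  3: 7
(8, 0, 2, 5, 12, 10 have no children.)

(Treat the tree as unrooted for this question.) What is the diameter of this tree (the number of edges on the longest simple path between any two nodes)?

8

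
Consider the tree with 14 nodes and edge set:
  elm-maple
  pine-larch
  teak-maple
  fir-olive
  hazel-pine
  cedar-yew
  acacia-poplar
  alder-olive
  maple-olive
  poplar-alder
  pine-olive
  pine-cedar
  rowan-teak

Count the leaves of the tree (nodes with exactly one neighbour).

7

Degree-1 nodes: acacia, elm, fir, hazel, larch, rowan, yew — 7 of them.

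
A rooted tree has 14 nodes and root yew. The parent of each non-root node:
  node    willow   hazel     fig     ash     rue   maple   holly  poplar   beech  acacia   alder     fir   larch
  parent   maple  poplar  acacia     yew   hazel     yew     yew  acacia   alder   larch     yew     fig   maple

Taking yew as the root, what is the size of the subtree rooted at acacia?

6

The subtree rooted at acacia contains: acacia, fig, poplar, fir, hazel, rue — 6 nodes.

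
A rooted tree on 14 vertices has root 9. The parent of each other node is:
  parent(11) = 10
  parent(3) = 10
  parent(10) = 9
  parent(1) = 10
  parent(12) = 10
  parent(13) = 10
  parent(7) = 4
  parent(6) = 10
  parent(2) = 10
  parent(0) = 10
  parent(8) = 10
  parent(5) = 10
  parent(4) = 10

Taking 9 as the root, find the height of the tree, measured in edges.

3

A deepest node is 7, reached by 9-10-4-7.
That path has 3 edges, so the height is 3.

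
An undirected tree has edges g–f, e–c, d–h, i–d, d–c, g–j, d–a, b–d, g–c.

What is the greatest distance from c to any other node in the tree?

2

A farthest node from c is j (f, b, h, i, a also at distance 2).
The path c–g–j has 2 edges.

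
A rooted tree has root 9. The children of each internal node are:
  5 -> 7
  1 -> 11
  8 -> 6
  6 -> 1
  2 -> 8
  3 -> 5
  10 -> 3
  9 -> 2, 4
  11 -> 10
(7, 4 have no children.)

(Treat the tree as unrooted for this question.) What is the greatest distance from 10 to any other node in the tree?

7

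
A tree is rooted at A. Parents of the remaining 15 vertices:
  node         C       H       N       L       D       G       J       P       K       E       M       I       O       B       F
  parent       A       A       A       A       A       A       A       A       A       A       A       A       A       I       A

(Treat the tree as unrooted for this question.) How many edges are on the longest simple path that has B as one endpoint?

A farthest node from B is K (L, P, E, H, N, O, C, F, D, J, M, G also at distance 3).
The path B–I–A–K has 3 edges.

3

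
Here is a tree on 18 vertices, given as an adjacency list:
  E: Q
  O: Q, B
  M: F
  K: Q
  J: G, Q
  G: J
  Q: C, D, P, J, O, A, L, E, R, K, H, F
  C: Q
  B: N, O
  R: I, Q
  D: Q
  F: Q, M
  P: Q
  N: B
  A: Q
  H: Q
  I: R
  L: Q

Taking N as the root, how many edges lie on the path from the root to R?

4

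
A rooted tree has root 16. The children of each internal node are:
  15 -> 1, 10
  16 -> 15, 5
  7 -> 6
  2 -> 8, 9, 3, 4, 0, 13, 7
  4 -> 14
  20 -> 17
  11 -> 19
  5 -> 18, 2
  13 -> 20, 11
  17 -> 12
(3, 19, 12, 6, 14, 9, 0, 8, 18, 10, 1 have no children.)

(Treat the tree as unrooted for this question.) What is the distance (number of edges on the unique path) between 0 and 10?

Walking from 0: 0 – 2 – 5 – 16 – 15 – 10. Length 5.

5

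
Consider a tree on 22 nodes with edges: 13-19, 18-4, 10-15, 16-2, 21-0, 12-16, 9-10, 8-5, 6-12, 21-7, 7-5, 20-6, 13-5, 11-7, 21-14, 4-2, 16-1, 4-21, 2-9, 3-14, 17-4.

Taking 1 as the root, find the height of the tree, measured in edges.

8

A deepest node is 19, reached by 1 → 16 → 2 → 4 → 21 → 7 → 5 → 13 → 19.
That path has 8 edges, so the height is 8.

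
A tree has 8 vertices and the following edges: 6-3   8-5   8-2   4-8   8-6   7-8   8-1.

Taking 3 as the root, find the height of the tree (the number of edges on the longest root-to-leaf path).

The longest root-to-leaf path is 3 – 6 – 8 – 4 (3 edges).

3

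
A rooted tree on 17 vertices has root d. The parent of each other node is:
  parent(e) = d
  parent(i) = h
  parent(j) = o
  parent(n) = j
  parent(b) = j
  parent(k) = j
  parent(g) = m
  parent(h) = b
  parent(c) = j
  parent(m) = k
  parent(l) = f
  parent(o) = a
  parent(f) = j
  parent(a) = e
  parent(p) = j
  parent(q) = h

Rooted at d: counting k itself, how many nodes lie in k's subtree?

3

Descendants of k (including itself): k, m, g. That's 3.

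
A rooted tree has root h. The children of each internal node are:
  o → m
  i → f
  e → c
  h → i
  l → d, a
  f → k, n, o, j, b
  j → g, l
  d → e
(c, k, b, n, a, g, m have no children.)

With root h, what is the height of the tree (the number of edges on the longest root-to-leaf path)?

7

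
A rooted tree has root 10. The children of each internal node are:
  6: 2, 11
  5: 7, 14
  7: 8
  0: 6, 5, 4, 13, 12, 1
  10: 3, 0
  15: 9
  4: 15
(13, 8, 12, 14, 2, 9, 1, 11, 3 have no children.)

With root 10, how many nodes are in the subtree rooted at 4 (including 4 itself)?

The subtree rooted at 4 contains: 4, 15, 9 — 3 nodes.

3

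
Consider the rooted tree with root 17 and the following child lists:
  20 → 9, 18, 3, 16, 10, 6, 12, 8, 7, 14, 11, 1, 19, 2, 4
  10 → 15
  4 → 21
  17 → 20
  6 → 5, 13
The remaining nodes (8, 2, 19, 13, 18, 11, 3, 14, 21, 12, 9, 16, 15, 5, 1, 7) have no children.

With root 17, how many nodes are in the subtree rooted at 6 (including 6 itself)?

3

6's subtree: {6, 13, 5}, size 3.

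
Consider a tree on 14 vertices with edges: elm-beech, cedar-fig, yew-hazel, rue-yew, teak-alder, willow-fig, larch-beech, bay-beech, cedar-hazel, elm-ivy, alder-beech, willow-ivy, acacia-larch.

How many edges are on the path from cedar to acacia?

7

Walking from cedar: cedar–fig–willow–ivy–elm–beech–larch–acacia. Length 7.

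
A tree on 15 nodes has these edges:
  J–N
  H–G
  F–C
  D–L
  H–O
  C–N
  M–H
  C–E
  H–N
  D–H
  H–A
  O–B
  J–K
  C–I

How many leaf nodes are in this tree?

9

Degree-1 nodes: A, B, E, F, G, I, K, L, M — 9 of them.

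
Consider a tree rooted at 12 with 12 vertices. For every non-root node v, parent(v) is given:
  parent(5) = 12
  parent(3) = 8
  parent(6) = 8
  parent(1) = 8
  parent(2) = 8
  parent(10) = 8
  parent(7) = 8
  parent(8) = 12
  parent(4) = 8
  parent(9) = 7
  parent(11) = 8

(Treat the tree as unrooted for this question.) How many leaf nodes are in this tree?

9

Exactly 9 nodes have a single neighbour: 1, 2, 3, 4, 5, 6, 9, 10, 11.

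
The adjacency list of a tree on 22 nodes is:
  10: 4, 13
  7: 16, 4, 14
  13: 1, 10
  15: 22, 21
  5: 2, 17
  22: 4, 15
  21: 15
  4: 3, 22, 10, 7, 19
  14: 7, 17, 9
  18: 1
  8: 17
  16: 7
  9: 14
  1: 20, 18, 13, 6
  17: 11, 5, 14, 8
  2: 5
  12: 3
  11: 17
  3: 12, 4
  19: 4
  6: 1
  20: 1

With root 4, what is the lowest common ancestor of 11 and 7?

7

11's ancestor chain is 11, 17, 14, 7, 4 and 7's is 7, 4; they first meet at 7.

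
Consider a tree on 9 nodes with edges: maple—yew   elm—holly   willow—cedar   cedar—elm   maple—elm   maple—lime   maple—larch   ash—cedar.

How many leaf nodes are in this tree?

6

The leaves are ash, holly, larch, lime, willow, yew.
That is 6 leaves.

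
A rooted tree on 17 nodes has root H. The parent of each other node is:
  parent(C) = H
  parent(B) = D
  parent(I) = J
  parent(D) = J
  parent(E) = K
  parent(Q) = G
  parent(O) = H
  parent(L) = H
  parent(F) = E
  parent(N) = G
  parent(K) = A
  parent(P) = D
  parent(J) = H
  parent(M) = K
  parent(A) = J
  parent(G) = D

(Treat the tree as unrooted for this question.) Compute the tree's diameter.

BFS from F reaches Q last, at distance 7; BFS from Q confirms no node is farther.
Path: F-E-K-A-J-D-G-Q.

7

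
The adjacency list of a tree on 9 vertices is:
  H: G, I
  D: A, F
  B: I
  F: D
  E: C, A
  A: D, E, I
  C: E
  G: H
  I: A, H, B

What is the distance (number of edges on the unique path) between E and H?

E - A - I - H: 3 edges.

3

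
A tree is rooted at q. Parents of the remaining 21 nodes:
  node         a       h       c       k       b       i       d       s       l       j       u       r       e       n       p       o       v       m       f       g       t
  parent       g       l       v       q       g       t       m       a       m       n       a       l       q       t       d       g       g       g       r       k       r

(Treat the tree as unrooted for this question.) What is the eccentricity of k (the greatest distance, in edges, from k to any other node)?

7

A farthest node from k is j.
The path k – g – m – l – r – t – n – j has 7 edges.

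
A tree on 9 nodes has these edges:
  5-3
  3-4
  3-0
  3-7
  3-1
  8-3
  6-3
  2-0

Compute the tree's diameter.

3

Starting from 2, a farthest node is 8 at distance 3.
One longest path: 2-0-3-8.
So the diameter is 3.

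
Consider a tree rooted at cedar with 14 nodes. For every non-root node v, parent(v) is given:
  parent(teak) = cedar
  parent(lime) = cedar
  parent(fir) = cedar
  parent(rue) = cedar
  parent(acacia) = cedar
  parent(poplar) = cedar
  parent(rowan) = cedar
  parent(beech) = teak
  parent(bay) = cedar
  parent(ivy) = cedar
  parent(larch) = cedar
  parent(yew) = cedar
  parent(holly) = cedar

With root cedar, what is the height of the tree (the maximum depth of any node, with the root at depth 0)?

beech sits deepest: cedar-teak-beech — 2 edges from the root.

2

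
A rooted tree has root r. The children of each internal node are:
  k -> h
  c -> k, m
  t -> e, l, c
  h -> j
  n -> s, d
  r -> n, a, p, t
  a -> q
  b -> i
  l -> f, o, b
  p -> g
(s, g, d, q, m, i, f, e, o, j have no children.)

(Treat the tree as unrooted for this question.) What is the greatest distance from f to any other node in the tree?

The node farthest from f is j, via f–l–t–c–k–h–j — 6 edges.

6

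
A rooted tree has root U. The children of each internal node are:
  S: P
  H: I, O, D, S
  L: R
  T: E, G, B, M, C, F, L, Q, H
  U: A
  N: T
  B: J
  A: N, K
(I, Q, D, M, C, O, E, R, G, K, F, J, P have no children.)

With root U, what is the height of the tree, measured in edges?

6

P sits deepest: U → A → N → T → H → S → P — 6 edges from the root.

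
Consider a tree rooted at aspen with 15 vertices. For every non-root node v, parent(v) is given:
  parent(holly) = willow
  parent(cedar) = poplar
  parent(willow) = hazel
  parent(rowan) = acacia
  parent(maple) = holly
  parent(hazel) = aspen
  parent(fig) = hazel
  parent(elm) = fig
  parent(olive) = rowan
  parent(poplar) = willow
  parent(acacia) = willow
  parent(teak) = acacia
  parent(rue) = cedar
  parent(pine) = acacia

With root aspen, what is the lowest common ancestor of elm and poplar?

hazel

Ancestors of elm (toward the root): elm, fig, hazel, aspen.
Ancestors of poplar: poplar, willow, hazel, aspen.
The deepest node appearing in both lists is hazel.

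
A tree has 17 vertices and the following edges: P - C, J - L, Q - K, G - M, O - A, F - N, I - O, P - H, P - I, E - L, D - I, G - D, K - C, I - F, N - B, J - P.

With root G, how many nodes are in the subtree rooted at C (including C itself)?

C's subtree: {C, K, Q}, size 3.

3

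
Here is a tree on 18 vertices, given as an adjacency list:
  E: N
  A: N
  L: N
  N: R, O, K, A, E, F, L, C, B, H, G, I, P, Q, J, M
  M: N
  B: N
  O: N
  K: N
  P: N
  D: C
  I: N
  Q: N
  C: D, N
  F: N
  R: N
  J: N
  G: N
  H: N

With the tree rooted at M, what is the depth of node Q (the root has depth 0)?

2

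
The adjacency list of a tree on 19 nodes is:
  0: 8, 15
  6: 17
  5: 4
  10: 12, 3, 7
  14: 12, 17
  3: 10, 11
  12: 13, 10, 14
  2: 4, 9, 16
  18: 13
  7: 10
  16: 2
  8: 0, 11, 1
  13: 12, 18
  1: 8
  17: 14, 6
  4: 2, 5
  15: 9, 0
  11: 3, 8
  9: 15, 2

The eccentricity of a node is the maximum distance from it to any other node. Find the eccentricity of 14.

Distances from 14 peak at 11, attained at 5.
14-12-10-3-11-8-0-15-9-2-4-5

11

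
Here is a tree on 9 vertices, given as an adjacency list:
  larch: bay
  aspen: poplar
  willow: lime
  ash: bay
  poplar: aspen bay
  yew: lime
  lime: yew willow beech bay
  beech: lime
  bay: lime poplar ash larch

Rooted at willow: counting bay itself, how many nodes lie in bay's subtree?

5

bay's subtree: {bay, poplar, larch, ash, aspen}, size 5.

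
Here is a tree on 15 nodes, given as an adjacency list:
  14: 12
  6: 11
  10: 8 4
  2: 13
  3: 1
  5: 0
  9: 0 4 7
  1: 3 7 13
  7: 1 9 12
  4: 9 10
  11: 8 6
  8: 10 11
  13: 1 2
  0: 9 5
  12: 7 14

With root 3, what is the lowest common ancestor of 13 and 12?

Path 13→root: 13 1 3; path 12→root: 12 7 1 3.
First common node: 1.

1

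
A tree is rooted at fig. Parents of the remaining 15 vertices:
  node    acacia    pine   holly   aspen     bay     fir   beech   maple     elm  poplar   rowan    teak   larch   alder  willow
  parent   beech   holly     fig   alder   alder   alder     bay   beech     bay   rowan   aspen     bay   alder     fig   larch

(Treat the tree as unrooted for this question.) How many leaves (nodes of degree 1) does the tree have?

Degree-1 nodes: acacia, elm, fir, maple, pine, poplar, teak, willow — 8 of them.

8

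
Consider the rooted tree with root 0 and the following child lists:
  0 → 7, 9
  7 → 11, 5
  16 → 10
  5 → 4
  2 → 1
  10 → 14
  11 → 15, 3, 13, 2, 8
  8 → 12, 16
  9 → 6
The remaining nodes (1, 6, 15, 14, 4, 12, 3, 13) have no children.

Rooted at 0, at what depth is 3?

Path from 0 to 3: 0 → 7 → 11 → 3, which has 3 edges.

3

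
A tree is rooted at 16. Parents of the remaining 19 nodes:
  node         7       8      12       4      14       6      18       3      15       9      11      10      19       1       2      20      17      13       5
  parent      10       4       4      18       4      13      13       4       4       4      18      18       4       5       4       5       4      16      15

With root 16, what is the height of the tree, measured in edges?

20 sits deepest: 16 – 13 – 18 – 4 – 15 – 5 – 20 — 6 edges from the root.

6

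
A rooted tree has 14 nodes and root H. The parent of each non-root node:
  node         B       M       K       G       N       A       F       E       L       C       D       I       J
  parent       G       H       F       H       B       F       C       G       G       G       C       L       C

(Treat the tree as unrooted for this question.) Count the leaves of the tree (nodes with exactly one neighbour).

Degree-1 nodes: A, D, E, I, J, K, M, N — 8 of them.

8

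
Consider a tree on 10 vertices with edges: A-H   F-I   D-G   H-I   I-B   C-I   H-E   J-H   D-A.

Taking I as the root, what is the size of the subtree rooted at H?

The subtree rooted at H contains: H, J, A, E, D, G — 6 nodes.

6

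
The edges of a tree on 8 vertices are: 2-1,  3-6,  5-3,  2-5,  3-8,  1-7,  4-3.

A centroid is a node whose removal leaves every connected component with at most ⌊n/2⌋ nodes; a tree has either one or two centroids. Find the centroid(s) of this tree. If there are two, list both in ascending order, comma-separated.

3, 5

If 5 is removed the pieces have sizes 4, 3, all ≤ ⌊8/2⌋ = 4.
Its neighbour 3 also leaves a largest component of size 4, so both are centroids.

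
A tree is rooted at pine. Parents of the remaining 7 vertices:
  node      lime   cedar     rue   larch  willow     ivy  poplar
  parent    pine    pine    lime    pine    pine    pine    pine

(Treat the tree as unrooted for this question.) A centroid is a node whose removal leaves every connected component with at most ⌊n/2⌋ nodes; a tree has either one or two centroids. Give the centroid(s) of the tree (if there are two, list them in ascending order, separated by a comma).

pine

If pine is removed the pieces have sizes 2, 1, 1, 1, 1, 1, all ≤ ⌊8/2⌋ = 4.
Every other node leaves some component of size > 4, so the centroid is unique.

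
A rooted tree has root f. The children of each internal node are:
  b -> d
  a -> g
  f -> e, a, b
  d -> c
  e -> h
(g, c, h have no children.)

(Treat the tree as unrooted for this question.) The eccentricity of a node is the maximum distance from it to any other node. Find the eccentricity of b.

Distances from b peak at 3, attained at h (g also at distance 3).
b-f-e-h

3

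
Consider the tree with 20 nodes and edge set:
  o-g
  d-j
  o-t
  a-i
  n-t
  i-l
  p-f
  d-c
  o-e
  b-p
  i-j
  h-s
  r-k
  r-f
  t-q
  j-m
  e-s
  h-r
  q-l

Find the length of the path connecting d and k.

d - j - i - l - q - t - o - e - s - h - r - k: 11 edges.

11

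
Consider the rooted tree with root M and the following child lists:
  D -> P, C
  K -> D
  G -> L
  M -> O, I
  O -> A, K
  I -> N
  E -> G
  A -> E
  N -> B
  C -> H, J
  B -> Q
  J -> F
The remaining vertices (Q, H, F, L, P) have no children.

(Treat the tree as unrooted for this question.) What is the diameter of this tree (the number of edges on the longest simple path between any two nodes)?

10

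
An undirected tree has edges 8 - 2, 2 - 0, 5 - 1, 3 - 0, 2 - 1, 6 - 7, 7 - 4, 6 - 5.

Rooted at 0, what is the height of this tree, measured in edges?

6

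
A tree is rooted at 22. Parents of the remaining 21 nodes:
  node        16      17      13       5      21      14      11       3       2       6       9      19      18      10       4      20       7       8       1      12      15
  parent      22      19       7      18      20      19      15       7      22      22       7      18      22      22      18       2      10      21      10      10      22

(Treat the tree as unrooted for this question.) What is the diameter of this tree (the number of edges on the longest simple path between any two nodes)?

7

A longest path is 8 – 21 – 20 – 2 – 22 – 10 – 7 – 3, with 7 edges.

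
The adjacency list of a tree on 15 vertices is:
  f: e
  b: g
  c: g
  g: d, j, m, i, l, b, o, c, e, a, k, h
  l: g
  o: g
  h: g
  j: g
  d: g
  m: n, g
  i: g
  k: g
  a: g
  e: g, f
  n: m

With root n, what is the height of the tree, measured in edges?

4

The longest root-to-leaf path is n – m – g – e – f (4 edges).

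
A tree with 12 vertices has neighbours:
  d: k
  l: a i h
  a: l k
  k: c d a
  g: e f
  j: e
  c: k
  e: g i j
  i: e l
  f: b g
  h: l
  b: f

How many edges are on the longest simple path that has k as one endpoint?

7

The node farthest from k is b, via k-a-l-i-e-g-f-b — 7 edges.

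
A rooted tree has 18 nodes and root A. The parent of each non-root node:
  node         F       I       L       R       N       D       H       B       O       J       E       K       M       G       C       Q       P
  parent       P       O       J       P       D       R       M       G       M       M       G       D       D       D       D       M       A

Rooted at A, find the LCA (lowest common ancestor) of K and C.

D

Path K→root: K D R P A; path C→root: C D R P A.
First common node: D.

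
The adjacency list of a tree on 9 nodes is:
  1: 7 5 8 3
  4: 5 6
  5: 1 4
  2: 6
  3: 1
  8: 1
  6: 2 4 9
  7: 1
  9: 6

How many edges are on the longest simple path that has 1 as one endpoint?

4

A farthest node from 1 is 9 (2 also at distance 4).
The path 1 – 5 – 4 – 6 – 9 has 4 edges.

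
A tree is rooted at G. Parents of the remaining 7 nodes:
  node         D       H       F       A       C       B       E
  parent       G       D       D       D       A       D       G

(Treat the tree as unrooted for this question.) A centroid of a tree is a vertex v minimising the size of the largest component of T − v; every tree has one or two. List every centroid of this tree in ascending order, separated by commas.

D

Delete D: the remaining components have sizes 2, 2, 1, 1, 1. Max 2 ≤ 4, so D is a centroid.
No neighbour of D does as well, so D is the unique centroid.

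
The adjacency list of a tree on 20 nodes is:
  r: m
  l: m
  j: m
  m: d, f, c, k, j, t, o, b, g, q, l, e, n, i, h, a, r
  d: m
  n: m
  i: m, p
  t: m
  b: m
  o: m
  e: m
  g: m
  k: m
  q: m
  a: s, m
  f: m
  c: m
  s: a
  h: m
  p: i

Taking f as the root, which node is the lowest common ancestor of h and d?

m

Ancestors of h (toward the root): h, m, f.
Ancestors of d: d, m, f.
The deepest node appearing in both lists is m.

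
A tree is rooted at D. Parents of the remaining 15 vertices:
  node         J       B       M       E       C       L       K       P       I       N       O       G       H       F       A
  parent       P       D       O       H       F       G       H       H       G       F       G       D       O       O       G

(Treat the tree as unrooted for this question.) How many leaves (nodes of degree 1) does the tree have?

10

Degree-1 nodes: A, B, C, E, I, J, K, L, M, N — 10 of them.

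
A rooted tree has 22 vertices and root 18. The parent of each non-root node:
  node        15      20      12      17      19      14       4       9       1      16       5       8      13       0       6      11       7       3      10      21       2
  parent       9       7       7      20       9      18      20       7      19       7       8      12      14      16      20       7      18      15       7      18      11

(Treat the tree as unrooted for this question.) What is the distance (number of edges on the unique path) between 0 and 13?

5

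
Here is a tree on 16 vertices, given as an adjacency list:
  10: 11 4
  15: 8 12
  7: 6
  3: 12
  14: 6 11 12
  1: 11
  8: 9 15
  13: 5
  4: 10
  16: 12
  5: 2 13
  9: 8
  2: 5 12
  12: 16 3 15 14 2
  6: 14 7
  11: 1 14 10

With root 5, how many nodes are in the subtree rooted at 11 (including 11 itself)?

The subtree rooted at 11 contains: 11, 1, 10, 4 — 4 nodes.

4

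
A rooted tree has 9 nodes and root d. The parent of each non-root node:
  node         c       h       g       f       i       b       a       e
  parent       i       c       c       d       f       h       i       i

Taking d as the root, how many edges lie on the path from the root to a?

3

Path from d to a: d–f–i–a, which has 3 edges.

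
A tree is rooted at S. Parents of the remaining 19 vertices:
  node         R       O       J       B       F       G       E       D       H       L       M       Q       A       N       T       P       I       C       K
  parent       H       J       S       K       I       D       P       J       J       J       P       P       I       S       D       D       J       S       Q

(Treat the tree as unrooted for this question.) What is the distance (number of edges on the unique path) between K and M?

Walking from K: K–Q–P–M. Length 3.

3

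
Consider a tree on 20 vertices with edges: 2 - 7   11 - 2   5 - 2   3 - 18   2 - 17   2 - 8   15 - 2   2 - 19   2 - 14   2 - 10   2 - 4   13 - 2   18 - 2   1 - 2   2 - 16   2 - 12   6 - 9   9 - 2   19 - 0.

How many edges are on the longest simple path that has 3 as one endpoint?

4

The node farthest from 3 is 0 (6 also at distance 4), via 3 – 18 – 2 – 19 – 0 — 4 edges.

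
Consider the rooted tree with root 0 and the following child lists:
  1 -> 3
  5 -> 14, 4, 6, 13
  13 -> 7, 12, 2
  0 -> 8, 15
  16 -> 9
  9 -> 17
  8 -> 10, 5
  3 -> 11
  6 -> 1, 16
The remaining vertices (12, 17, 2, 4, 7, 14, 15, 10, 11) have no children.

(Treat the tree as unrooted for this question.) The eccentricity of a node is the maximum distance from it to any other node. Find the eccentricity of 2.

6

The node farthest from 2 is 11 (17 also at distance 6), via 2 – 13 – 5 – 6 – 1 – 3 – 11 — 6 edges.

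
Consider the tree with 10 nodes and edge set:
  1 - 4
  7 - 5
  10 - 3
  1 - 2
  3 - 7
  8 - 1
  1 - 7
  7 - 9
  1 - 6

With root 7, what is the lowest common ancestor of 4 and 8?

4's ancestor chain is 4, 1, 7 and 8's is 8, 1, 7; they first meet at 1.

1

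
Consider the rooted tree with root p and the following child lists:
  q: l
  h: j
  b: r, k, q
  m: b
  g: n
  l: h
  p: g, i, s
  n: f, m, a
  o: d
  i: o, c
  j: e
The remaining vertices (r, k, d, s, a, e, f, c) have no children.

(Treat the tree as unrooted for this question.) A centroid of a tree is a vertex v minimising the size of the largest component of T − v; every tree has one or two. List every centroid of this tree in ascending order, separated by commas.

Delete n: the remaining components have sizes 9, 7, 1, 1. Max 9 ≤ 9, so n is a centroid.
No neighbour of n does as well, so n is the unique centroid.

n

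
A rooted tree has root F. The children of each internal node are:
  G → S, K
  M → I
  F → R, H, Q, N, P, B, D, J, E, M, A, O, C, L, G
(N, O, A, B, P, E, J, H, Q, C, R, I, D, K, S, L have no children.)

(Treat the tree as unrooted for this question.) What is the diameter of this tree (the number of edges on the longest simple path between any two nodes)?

BFS from S reaches I last, at distance 4; BFS from I confirms no node is farther.
Path: S-G-F-M-I.

4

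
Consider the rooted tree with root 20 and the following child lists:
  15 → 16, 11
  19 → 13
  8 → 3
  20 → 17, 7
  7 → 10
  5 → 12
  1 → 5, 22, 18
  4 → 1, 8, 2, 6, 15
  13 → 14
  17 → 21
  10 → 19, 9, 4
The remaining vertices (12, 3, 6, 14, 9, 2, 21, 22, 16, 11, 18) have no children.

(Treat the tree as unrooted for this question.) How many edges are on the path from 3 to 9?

4

Walking from 3: 3–8–4–10–9. Length 4.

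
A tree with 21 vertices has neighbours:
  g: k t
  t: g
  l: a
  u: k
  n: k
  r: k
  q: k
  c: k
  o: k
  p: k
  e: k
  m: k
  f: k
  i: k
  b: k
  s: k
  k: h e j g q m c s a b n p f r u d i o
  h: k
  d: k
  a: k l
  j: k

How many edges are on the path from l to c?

3

Walking from l: l–a–k–c. Length 3.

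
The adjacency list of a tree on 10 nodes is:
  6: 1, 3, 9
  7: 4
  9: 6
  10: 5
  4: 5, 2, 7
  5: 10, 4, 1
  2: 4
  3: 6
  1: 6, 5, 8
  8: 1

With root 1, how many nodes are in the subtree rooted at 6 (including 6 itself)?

The subtree rooted at 6 contains: 6, 9, 3 — 3 nodes.

3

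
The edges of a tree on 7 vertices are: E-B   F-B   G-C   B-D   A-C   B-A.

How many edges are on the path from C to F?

3

Walking from C: C–A–B–F. Length 3.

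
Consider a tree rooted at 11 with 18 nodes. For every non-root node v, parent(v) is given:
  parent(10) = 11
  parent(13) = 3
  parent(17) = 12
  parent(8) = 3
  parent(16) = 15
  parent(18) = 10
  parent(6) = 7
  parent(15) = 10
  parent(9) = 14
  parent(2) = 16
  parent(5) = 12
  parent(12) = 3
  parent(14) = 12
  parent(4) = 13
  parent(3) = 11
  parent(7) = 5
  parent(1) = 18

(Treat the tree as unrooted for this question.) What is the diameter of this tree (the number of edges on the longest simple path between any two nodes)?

A longest path is 2 - 16 - 15 - 10 - 11 - 3 - 12 - 5 - 7 - 6, with 9 edges.

9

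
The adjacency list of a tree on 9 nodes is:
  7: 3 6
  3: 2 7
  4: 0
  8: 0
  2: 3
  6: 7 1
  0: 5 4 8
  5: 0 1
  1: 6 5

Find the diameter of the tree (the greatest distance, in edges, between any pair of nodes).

7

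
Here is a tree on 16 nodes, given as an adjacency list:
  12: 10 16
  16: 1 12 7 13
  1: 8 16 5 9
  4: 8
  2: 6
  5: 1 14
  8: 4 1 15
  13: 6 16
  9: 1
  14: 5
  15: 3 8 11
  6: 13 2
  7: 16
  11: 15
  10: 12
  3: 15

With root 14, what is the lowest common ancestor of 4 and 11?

Ancestors of 4 (toward the root): 4, 8, 1, 5, 14.
Ancestors of 11: 11, 15, 8, 1, 5, 14.
The deepest node appearing in both lists is 8.

8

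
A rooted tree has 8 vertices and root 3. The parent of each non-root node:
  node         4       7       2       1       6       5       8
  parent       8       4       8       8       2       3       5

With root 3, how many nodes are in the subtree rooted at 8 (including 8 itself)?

6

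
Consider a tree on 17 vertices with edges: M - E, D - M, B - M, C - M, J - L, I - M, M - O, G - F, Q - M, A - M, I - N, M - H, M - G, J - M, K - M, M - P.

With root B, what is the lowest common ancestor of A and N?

A's ancestor chain is A, M, B and N's is N, I, M, B; they first meet at M.

M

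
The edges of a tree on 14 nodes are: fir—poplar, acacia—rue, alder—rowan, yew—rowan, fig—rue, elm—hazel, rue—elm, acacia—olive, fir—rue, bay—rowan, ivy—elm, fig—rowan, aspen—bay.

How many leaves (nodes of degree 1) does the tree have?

The leaves are alder, aspen, hazel, ivy, olive, poplar, yew.
That is 7 leaves.

7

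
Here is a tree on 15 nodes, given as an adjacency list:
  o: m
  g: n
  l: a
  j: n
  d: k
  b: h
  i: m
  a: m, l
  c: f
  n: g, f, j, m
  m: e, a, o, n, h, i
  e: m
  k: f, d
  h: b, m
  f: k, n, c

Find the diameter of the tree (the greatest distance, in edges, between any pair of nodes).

6

Starting from d, a farthest node is b at distance 6.
One longest path: d - k - f - n - m - h - b.
So the diameter is 6.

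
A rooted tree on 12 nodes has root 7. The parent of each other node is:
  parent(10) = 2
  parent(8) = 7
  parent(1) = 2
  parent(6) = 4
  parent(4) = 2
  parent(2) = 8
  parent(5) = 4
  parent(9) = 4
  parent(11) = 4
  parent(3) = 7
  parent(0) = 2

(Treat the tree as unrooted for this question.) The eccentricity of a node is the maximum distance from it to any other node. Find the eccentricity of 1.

The node farthest from 1 is 3, via 1 – 2 – 8 – 7 – 3 — 4 edges.

4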